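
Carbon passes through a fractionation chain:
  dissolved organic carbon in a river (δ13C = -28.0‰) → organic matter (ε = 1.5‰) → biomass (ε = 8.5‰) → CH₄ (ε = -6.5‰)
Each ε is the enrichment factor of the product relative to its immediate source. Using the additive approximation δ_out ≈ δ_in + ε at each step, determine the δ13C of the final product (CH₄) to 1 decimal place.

step 1: δ ≈ -28.0 + (1.5) = -26.5‰
step 2: δ ≈ -26.5 + (8.5) = -18.0‰
step 3: δ ≈ -18.0 + (-6.5) = -24.5‰

-24.5‰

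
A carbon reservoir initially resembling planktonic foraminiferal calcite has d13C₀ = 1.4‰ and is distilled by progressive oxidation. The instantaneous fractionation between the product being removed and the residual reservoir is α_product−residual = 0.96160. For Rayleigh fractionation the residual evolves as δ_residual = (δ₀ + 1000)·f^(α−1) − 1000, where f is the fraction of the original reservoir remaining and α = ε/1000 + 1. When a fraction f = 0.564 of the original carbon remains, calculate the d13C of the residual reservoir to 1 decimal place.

23.7‰

Rayleigh residual: δ_res = (δ₀ + 1000)·f^(α−1) − 1000
α − 1 = -0.03840
f^(α−1) = 0.564^(-0.03840) = 1.022235
δ_res = (1.4 + 1000) × 1.022235 − 1000 = 1023.666 − 1000 = 23.67‰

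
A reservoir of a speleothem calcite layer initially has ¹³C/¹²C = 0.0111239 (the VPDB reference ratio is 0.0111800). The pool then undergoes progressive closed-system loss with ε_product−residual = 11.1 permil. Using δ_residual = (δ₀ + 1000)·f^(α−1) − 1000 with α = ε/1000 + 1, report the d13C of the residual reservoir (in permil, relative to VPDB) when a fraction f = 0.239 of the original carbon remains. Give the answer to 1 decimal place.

δ₀ = (0.0111239/0.0111800 − 1)×1000 = (0.994982 − 1)×1000 = -5.018 permil
α − 1 = ε/1000 = 0.0111
f^(α−1) = 0.239^(0.0111) = 0.984238
δ_res = (-5.018 + 1000) × 0.984238 − 1000 = 979.299 − 1000 = -20.70 permil

-20.7 permil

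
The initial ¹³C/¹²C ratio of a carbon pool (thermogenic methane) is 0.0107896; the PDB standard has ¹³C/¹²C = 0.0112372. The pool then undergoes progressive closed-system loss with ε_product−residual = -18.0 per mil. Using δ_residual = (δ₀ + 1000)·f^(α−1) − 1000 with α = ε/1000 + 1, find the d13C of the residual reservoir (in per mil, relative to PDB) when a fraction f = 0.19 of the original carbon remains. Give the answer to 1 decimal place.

-10.7 per mil

δ₀ = (0.0107896/0.0112372 − 1)×1000 = (0.960168 − 1)×1000 = -39.832 per mil
α − 1 = ε/1000 = -0.0180
f^(α−1) = 0.19^(-0.0180) = 1.030344
δ_res = (-39.832 + 1000) × 1.030344 − 1000 = 989.304 − 1000 = -10.70 per mil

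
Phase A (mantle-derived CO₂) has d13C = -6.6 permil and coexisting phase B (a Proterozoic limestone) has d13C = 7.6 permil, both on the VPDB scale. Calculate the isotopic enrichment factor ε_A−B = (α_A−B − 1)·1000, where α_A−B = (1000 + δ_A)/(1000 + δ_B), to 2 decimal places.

-14.09 permil

α_A−B = (1000 + -6.6) / (1000 + 7.6) = 993.4 / 1007.6 = 0.985907
ε_A−B = (0.985907 − 1) × 1000 = -14.093 permil
(The approximation ε ≈ δ_A − δ_B would give -14.2 permil.)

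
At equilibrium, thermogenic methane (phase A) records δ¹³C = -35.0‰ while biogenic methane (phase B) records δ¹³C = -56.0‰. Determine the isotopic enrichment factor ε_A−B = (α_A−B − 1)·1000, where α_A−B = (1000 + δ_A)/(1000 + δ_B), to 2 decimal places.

22.25‰

α_A−B = (1000 + -35.0) / (1000 + -56.0) = 965.0 / 944.0 = 1.022246
ε_A−B = (1.022246 − 1) × 1000 = 22.246‰
(The approximation ε ≈ δ_A − δ_B would give 21.0‰.)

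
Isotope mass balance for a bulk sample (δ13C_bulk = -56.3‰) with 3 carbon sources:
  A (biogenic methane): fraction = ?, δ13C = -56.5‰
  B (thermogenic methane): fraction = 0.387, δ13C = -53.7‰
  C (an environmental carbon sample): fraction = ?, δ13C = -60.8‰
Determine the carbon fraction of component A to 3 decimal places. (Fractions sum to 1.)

0.408

Let f_A and f_C be the unknown fractions; fractions sum to 1 so f_A + f_C = 0.613.
Mass balance: Σ fᵢ·δᵢ = δ_bulk ⇒ f_A·(-56.5) + f_C·(-60.8) = -56.3 − (-20.782) = -35.518
Substitute f_C = 0.613 − f_A:
f_A·(-56.5 − -60.8) = -35.518 − 0.613×(-60.8) = 1.752
f_A = 1.752 / 4.3 = 0.4075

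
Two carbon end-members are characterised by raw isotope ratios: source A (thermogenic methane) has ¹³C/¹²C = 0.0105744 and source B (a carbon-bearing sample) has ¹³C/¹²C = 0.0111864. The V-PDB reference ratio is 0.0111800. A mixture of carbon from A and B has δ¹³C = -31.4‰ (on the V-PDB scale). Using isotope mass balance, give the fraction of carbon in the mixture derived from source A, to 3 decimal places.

0.584

δ_A = (0.0105744/0.0111800 − 1)×1000 = (0.945832 − 1)×1000 = -54.168‰
δ_B = (0.0111864/0.0111800 − 1)×1000 = (1.000572 − 1)×1000 = 0.572‰
f_A = (δ_mix − δ_B)/(δ_A − δ_B) = (-31.4 − (0.572))/(-54.168 − (0.572))
f_A = -31.972 / -54.741 = 0.5841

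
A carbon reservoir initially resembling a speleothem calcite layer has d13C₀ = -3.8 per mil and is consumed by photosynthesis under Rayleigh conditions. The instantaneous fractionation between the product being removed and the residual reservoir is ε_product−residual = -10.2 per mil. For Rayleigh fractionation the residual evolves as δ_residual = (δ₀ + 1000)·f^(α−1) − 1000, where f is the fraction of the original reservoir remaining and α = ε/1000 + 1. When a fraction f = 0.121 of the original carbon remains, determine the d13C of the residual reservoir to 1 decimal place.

Rayleigh residual: δ_res = (δ₀ + 1000)·f^(α−1) − 1000
α = ε/1000 + 1 = 0.98980, so α − 1 = -0.01020
f^(α−1) = 0.121^(-0.01020) = 1.021776
δ_res = (-3.8 + 1000) × 1.021776 − 1000 = 1017.893 − 1000 = 17.89 per mil

17.9 per mil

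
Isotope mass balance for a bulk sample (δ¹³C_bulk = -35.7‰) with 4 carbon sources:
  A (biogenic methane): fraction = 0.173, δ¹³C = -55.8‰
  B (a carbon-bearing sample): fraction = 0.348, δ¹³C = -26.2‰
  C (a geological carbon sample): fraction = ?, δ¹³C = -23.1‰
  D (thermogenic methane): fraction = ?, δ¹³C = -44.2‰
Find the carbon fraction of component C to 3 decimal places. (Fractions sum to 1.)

Let f_C and f_D be the unknown fractions; fractions sum to 1 so f_C + f_D = 0.479.
Mass balance: Σ fᵢ·δᵢ = δ_bulk ⇒ f_C·(-23.1) + f_D·(-44.2) = -35.7 − (-18.771) = -16.929
Substitute f_D = 0.479 − f_C:
f_C·(-23.1 − -44.2) = -16.929 − 0.479×(-44.2) = 4.243
f_C = 4.243 / 21.1 = 0.2011

0.201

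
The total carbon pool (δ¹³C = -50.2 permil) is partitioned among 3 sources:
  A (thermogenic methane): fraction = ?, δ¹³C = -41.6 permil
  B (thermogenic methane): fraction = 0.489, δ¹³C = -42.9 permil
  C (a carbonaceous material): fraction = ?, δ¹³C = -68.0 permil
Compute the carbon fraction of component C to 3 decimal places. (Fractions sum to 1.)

Let f_C and f_A be the unknown fractions; fractions sum to 1 so f_C + f_A = 0.511.
Mass balance: Σ fᵢ·δᵢ = δ_bulk ⇒ f_C·(-68.0) + f_A·(-41.6) = -50.2 − (-20.978) = -29.222
Substitute f_A = 0.511 − f_C:
f_C·(-68.0 − -41.6) = -29.222 − 0.511×(-41.6) = -7.964
f_C = -7.964 / -26.4 = 0.3017

0.302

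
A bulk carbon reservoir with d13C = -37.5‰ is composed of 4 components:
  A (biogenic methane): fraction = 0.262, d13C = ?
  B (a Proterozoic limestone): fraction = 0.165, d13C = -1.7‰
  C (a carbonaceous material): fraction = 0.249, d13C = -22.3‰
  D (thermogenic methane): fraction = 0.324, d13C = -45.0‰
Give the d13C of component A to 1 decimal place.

Isotope mass balance: δ_bulk = Σ fᵢ·δᵢ.
-37.5 = 0.262×δ_A + 0.165×(-1.7) + 0.249×(-22.3) + 0.324×(-45.0)
0.262·δ_A = -37.5 − (-20.413) = -17.087
δ_A = -17.087 / 0.262 = -65.22‰

-65.2‰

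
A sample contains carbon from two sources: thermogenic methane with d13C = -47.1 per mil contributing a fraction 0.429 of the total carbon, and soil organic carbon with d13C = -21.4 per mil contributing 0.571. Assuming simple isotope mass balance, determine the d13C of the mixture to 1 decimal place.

-32.4 per mil

δ_mix = f_A·δ_A + f_B·δ_B
δ_mix = 0.429 × (-47.1) + 0.571 × (-21.4)
δ_mix = -20.21 + -12.22 = -32.43 per mil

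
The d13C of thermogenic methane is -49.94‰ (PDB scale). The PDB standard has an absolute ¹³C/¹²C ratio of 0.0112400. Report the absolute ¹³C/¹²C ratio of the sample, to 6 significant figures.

R_sample = R_standard × (d13C/1000 + 1)
R_sample = 0.0112400 × (-49.94/1000 + 1) = 0.0112400 × 0.950060
R_sample = 0.0106787

0.0106787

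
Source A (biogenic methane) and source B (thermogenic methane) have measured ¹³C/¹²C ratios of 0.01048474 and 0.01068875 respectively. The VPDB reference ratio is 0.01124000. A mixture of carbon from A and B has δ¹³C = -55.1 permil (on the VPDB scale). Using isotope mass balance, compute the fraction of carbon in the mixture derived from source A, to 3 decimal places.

δ_A = (0.01048474/0.01124000 − 1)×1000 = (0.932806 − 1)×1000 = -67.194 permil
δ_B = (0.01068875/0.01124000 − 1)×1000 = (0.950956 − 1)×1000 = -49.044 permil
f_A = (δ_mix − δ_B)/(δ_A − δ_B) = (-55.1 − (-49.044))/(-67.194 − (-49.044))
f_A = -6.056 / -18.150 = 0.3337

0.334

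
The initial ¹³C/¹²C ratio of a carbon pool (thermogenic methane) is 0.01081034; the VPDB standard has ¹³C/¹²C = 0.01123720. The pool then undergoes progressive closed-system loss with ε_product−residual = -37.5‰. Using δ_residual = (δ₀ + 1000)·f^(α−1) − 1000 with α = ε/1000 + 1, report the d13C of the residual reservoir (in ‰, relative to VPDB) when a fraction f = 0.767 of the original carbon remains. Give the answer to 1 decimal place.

-28.4‰

δ₀ = (0.01081034/0.01123720 − 1)×1000 = (0.962014 − 1)×1000 = -37.986‰
α − 1 = ε/1000 = -0.0375
f^(α−1) = 0.767^(-0.0375) = 1.009997
δ_res = (-37.986 + 1000) × 1.009997 − 1000 = 971.631 − 1000 = -28.37‰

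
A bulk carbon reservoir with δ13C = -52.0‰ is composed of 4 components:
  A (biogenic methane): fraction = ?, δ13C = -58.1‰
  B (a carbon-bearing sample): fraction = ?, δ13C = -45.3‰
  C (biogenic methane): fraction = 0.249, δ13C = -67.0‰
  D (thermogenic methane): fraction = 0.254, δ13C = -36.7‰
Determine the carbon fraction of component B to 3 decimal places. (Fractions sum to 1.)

Let f_B and f_A be the unknown fractions; fractions sum to 1 so f_B + f_A = 0.497.
Mass balance: Σ fᵢ·δᵢ = δ_bulk ⇒ f_B·(-45.3) + f_A·(-58.1) = -52.0 − (-26.005) = -25.995
Substitute f_A = 0.497 − f_B:
f_B·(-45.3 − -58.1) = -25.995 − 0.497×(-58.1) = 2.881
f_B = 2.881 / 12.8 = 0.2250

0.225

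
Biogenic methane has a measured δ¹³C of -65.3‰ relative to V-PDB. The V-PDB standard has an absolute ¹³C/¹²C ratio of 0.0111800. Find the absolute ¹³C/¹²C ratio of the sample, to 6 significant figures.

0.0104499

R_sample = R_standard × (δ¹³C/1000 + 1)
R_sample = 0.0111800 × (-65.3/1000 + 1) = 0.0111800 × 0.934700
R_sample = 0.0104499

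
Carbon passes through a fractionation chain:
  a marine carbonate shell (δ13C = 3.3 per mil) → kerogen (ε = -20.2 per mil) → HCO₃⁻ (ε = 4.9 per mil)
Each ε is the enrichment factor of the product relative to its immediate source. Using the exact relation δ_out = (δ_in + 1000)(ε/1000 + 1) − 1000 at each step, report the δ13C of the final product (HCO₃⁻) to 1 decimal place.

step 1: δ = (3.30 + 1000)·(-20.2/1000 + 1) − 1000 = -16.97 per mil
step 2: δ = (-16.97 + 1000)·(4.9/1000 + 1) − 1000 = -12.15 per mil

-12.1 per mil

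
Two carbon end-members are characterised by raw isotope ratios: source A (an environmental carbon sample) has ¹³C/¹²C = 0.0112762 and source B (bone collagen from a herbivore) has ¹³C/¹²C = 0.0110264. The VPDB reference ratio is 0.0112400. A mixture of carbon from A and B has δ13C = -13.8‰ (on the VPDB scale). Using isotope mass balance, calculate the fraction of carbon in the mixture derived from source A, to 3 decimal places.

δ_A = (0.0112762/0.0112400 − 1)×1000 = (1.003221 − 1)×1000 = 3.221‰
δ_B = (0.0110264/0.0112400 − 1)×1000 = (0.980996 − 1)×1000 = -19.004‰
f_A = (δ_mix − δ_B)/(δ_A − δ_B) = (-13.8 − (-19.004))/(3.221 − (-19.004))
f_A = 5.204 / 22.224 = 0.2341

0.234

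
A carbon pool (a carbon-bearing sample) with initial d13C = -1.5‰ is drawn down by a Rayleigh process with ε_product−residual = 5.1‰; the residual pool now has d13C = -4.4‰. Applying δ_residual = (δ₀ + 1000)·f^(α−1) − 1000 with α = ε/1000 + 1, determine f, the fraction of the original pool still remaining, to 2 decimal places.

α − 1 = ε/1000 = 0.0051
(δ_res + 1000)/(δ₀ + 1000) = (-4.4 + 1000)/(-1.5 + 1000) = 995.6/998.5 = 0.997096
f = 0.997096^(1/0.0051) = exp(ln(0.997096)/0.0051) = exp(-0.00291/0.0051)
f = exp(-0.5703) = 0.5654

0.57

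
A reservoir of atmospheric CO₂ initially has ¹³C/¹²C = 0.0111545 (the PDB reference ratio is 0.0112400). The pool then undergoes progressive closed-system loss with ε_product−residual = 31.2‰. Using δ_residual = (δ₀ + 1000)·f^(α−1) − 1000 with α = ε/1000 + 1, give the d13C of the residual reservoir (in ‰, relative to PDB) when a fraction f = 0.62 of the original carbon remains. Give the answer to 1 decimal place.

-22.3‰

δ₀ = (0.0111545/0.0112400 − 1)×1000 = (0.992393 − 1)×1000 = -7.607‰
α − 1 = ε/1000 = 0.0312
f^(α−1) = 0.62^(0.0312) = 0.985196
δ_res = (-7.607 + 1000) × 0.985196 − 1000 = 977.702 − 1000 = -22.30‰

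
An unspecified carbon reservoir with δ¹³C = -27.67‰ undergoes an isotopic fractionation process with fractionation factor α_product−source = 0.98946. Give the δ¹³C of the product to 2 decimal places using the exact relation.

δ_product = (δ_source + 1000)·α − 1000
δ_product = (-27.67 + 1000) × 0.98946 − 1000
δ_product = 962.082 − 1000 = -37.918‰

-37.92‰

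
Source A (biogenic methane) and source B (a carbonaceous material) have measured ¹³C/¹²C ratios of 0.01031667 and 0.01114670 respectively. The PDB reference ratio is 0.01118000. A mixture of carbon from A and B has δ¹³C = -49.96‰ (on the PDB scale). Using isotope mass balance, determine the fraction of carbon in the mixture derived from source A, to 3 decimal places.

δ_A = (0.01031667/0.01118000 − 1)×1000 = (0.922779 − 1)×1000 = -77.221‰
δ_B = (0.01114670/0.01118000 − 1)×1000 = (0.997021 − 1)×1000 = -2.979‰
f_A = (δ_mix − δ_B)/(δ_A − δ_B) = (-49.96 − (-2.979))/(-77.221 − (-2.979))
f_A = -46.981 / -74.242 = 0.6328

0.633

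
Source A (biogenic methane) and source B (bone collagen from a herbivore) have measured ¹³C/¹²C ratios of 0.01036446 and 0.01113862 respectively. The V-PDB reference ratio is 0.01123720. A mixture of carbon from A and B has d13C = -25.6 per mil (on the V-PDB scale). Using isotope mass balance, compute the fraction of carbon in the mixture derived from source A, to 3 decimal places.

δ_A = (0.01036446/0.01123720 − 1)×1000 = (0.922335 − 1)×1000 = -77.665 per mil
δ_B = (0.01113862/0.01123720 − 1)×1000 = (0.991227 − 1)×1000 = -8.773 per mil
f_A = (δ_mix − δ_B)/(δ_A − δ_B) = (-25.6 − (-8.773))/(-77.665 − (-8.773))
f_A = -16.827 / -68.893 = 0.2443

0.244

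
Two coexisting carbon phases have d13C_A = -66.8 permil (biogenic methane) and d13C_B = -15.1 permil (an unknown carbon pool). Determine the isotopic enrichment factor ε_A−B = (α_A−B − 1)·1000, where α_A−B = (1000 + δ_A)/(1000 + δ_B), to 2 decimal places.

-52.49 permil

α_A−B = (1000 + -66.8) / (1000 + -15.1) = 933.2 / 984.9 = 0.947507
ε_A−B = (0.947507 − 1) × 1000 = -52.493 permil
(The approximation ε ≈ δ_A − δ_B would give -51.7 permil.)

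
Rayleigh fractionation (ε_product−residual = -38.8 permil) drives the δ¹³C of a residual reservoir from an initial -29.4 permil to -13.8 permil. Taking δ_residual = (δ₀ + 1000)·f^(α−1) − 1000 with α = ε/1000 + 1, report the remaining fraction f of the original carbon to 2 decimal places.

0.66

α − 1 = ε/1000 = -0.0388
(δ_res + 1000)/(δ₀ + 1000) = (-13.8 + 1000)/(-29.4 + 1000) = 986.2/970.6 = 1.016073
f = 1.016073^(1/-0.0388) = exp(ln(1.016073)/-0.0388) = exp(0.01594/-0.0388)
f = exp(-0.4109) = 0.6630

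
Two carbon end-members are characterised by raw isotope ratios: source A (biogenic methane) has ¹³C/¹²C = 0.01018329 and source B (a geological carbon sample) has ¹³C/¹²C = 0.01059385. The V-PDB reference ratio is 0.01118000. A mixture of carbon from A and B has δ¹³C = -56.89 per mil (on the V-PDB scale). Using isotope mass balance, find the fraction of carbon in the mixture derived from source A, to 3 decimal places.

0.121

δ_A = (0.01018329/0.01118000 − 1)×1000 = (0.910849 − 1)×1000 = -89.151 per mil
δ_B = (0.01059385/0.01118000 − 1)×1000 = (0.947572 − 1)×1000 = -52.428 per mil
f_A = (δ_mix − δ_B)/(δ_A − δ_B) = (-56.89 − (-52.428))/(-89.151 − (-52.428))
f_A = -4.462 / -36.723 = 0.1215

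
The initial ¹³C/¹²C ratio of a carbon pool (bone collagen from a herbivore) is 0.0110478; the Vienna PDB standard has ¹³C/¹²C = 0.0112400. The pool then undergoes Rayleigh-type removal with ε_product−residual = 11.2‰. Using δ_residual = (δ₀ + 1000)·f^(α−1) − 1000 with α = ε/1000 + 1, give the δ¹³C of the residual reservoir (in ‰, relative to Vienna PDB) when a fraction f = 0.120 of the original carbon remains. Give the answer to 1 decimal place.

-40.2‰

δ₀ = (0.0110478/0.0112400 − 1)×1000 = (0.982900 − 1)×1000 = -17.100‰
α − 1 = ε/1000 = 0.0112
f^(α−1) = 0.120^(0.0112) = 0.976533
δ_res = (-17.100 + 1000) × 0.976533 − 1000 = 959.834 − 1000 = -40.17‰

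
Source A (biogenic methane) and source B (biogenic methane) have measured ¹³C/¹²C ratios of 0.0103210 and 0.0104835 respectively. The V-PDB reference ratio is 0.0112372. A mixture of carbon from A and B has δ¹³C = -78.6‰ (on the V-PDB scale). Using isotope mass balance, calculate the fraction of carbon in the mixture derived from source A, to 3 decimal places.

0.797

δ_A = (0.0103210/0.0112372 − 1)×1000 = (0.918467 − 1)×1000 = -81.533‰
δ_B = (0.0104835/0.0112372 − 1)×1000 = (0.932928 − 1)×1000 = -67.072‰
f_A = (δ_mix − δ_B)/(δ_A − δ_B) = (-78.6 − (-67.072))/(-81.533 − (-67.072))
f_A = -11.528 / -14.461 = 0.7972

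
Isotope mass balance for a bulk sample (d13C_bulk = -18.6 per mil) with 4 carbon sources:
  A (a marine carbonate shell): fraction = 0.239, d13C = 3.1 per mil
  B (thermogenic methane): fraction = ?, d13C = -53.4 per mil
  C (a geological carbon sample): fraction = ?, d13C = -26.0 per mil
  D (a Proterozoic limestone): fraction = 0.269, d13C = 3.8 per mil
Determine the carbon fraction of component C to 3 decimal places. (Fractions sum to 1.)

0.216

Let f_C and f_B be the unknown fractions; fractions sum to 1 so f_C + f_B = 0.492.
Mass balance: Σ fᵢ·δᵢ = δ_bulk ⇒ f_C·(-26.0) + f_B·(-53.4) = -18.6 − (1.763) = -20.363
Substitute f_B = 0.492 − f_C:
f_C·(-26.0 − -53.4) = -20.363 − 0.492×(-53.4) = 5.910
f_C = 5.910 / 27.4 = 0.2157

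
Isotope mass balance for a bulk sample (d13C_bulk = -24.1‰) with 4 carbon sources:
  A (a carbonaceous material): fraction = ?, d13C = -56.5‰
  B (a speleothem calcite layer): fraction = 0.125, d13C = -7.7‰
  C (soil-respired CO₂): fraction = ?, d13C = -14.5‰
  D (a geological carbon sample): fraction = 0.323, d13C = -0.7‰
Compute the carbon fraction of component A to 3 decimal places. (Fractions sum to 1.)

0.355

Let f_A and f_C be the unknown fractions; fractions sum to 1 so f_A + f_C = 0.552.
Mass balance: Σ fᵢ·δᵢ = δ_bulk ⇒ f_A·(-56.5) + f_C·(-14.5) = -24.1 − (-1.189) = -22.911
Substitute f_C = 0.552 − f_A:
f_A·(-56.5 − -14.5) = -22.911 − 0.552×(-14.5) = -14.907
f_A = -14.907 / -42.0 = 0.3549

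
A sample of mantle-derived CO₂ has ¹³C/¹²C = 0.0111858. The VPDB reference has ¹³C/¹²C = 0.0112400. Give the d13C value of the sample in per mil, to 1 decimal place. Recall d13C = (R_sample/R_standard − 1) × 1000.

d13C = (R_sample / R_standard − 1) × 1000
R_sample / R_standard = 0.0111858 / 0.0112400 = 0.995178
d13C = (0.995178 − 1) × 1000 = -4.82 per mil

-4.8 per mil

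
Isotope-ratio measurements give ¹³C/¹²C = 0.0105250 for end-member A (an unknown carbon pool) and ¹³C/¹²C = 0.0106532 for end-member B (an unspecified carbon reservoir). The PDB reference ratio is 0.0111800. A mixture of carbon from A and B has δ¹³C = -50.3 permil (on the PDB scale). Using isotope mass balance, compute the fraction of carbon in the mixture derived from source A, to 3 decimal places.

δ_A = (0.0105250/0.0111800 − 1)×1000 = (0.941413 − 1)×1000 = -58.587 permil
δ_B = (0.0106532/0.0111800 − 1)×1000 = (0.952880 − 1)×1000 = -47.120 permil
f_A = (δ_mix − δ_B)/(δ_A − δ_B) = (-50.3 − (-47.120))/(-58.587 − (-47.120))
f_A = -3.180 / -11.467 = 0.2773

0.277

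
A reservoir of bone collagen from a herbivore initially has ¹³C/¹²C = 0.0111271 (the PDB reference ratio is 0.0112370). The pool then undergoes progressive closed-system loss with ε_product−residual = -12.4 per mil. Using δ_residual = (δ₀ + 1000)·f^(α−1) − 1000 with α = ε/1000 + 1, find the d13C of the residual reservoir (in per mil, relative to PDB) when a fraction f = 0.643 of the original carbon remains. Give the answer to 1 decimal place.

δ₀ = (0.0111271/0.0112370 − 1)×1000 = (0.990220 − 1)×1000 = -9.780 per mil
α − 1 = ε/1000 = -0.0124
f^(α−1) = 0.643^(-0.0124) = 1.005491
δ_res = (-9.780 + 1000) × 1.005491 − 1000 = 995.657 − 1000 = -4.34 per mil

-4.3 per mil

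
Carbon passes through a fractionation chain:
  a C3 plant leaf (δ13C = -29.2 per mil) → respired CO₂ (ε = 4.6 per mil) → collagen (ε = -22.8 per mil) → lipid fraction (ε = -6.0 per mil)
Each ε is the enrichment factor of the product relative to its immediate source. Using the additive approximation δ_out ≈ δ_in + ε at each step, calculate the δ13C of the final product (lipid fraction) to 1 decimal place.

step 1: δ ≈ -29.2 + (4.6) = -24.6 per mil
step 2: δ ≈ -24.6 + (-22.8) = -47.4 per mil
step 3: δ ≈ -47.4 + (-6.0) = -53.4 per mil

-53.4 per mil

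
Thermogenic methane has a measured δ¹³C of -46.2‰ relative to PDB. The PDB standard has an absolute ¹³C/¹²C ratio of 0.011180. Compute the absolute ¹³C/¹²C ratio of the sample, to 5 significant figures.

0.010663

R_sample = R_standard × (δ¹³C/1000 + 1)
R_sample = 0.011180 × (-46.2/1000 + 1) = 0.011180 × 0.953800
R_sample = 0.0106635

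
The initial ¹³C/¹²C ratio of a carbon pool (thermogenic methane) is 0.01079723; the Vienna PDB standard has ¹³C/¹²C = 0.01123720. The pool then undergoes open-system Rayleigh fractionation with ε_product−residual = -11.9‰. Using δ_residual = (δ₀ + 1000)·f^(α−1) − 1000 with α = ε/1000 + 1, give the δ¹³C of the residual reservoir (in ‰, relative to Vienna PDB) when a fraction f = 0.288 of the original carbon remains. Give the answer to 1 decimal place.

δ₀ = (0.01079723/0.01123720 − 1)×1000 = (0.960847 − 1)×1000 = -39.153‰
α − 1 = ε/1000 = -0.0119
f^(α−1) = 0.288^(-0.0119) = 1.014923
δ_res = (-39.153 + 1000) × 1.014923 − 1000 = 975.186 − 1000 = -24.81‰

-24.8‰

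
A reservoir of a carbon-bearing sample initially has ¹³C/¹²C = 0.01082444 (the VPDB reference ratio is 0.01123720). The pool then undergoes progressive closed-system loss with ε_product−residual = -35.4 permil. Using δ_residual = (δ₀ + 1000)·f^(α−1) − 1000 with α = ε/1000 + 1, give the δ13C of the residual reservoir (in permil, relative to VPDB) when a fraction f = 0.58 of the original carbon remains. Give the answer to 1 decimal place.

δ₀ = (0.01082444/0.01123720 − 1)×1000 = (0.963268 − 1)×1000 = -36.732 permil
α − 1 = ε/1000 = -0.0354
f^(α−1) = 0.58^(-0.0354) = 1.019470
δ_res = (-36.732 + 1000) × 1.019470 − 1000 = 982.024 − 1000 = -17.98 permil

-18.0 permil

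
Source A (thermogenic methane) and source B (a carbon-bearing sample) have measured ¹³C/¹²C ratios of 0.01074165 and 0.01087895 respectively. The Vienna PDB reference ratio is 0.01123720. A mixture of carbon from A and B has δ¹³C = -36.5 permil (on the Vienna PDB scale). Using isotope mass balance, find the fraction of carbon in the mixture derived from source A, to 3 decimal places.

δ_A = (0.01074165/0.01123720 − 1)×1000 = (0.955901 − 1)×1000 = -44.099 permil
δ_B = (0.01087895/0.01123720 − 1)×1000 = (0.968119 − 1)×1000 = -31.881 permil
f_A = (δ_mix − δ_B)/(δ_A − δ_B) = (-36.5 − (-31.881))/(-44.099 − (-31.881))
f_A = -4.619 / -12.218 = 0.3781

0.378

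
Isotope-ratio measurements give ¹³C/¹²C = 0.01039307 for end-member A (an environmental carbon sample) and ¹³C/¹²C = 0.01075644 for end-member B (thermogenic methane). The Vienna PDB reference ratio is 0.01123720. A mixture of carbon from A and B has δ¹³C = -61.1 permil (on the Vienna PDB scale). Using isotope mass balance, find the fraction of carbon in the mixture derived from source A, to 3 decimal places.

δ_A = (0.01039307/0.01123720 − 1)×1000 = (0.924881 − 1)×1000 = -75.119 permil
δ_B = (0.01075644/0.01123720 − 1)×1000 = (0.957217 − 1)×1000 = -42.783 permil
f_A = (δ_mix − δ_B)/(δ_A − δ_B) = (-61.1 − (-42.783))/(-75.119 − (-42.783))
f_A = -18.317 / -32.336 = 0.5665

0.566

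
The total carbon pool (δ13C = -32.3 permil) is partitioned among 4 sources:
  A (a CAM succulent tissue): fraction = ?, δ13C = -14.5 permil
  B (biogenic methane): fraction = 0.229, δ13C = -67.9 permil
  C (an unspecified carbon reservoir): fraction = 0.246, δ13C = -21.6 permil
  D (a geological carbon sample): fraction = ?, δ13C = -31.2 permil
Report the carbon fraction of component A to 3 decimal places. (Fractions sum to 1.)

0.296

Let f_A and f_D be the unknown fractions; fractions sum to 1 so f_A + f_D = 0.525.
Mass balance: Σ fᵢ·δᵢ = δ_bulk ⇒ f_A·(-14.5) + f_D·(-31.2) = -32.3 − (-20.863) = -11.437
Substitute f_D = 0.525 − f_A:
f_A·(-14.5 − -31.2) = -11.437 − 0.525×(-31.2) = 4.943
f_A = 4.943 / 16.7 = 0.2960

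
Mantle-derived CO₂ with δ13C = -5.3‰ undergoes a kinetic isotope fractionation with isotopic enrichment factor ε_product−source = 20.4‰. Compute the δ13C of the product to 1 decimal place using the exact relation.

Exactly, δ_product = (δ_source + 1000)·(ε/1000 + 1) − 1000.
δ_product = (-5.3 + 1000) × (20.4/1000 + 1) − 1000
δ_product = 14.99‰

15.0‰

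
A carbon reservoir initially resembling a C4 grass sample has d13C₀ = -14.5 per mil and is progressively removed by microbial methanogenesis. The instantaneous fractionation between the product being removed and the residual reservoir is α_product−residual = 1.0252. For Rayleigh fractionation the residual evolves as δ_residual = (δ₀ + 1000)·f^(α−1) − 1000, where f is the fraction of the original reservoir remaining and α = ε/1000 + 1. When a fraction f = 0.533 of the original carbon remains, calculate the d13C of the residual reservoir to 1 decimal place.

Rayleigh residual: δ_res = (δ₀ + 1000)·f^(α−1) − 1000
α − 1 = 0.02520
f^(α−1) = 0.533^(0.02520) = 0.984268
δ_res = (-14.5 + 1000) × 0.984268 − 1000 = 969.996 − 1000 = -30.00 per mil

-30.0 per mil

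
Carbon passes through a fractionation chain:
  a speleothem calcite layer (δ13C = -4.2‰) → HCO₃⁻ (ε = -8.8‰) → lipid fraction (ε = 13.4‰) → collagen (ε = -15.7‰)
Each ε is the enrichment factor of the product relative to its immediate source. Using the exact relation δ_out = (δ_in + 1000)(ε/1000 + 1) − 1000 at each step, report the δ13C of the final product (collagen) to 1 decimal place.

-15.4‰

step 1: δ = (-4.20 + 1000)·(-8.8/1000 + 1) − 1000 = -12.96‰
step 2: δ = (-12.96 + 1000)·(13.4/1000 + 1) − 1000 = 0.26‰
step 3: δ = (0.26 + 1000)·(-15.7/1000 + 1) − 1000 = -15.44‰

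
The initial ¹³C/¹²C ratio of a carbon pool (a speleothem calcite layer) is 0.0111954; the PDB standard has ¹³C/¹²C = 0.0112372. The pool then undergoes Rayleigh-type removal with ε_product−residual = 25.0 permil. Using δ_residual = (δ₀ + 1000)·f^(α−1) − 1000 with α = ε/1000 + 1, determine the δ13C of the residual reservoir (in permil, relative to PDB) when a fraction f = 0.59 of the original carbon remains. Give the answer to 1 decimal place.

-16.8 permil

δ₀ = (0.0111954/0.0112372 − 1)×1000 = (0.996280 − 1)×1000 = -3.720 permil
α − 1 = ε/1000 = 0.0250
f^(α−1) = 0.59^(0.0250) = 0.986896
δ_res = (-3.720 + 1000) × 0.986896 − 1000 = 983.225 − 1000 = -16.78 permil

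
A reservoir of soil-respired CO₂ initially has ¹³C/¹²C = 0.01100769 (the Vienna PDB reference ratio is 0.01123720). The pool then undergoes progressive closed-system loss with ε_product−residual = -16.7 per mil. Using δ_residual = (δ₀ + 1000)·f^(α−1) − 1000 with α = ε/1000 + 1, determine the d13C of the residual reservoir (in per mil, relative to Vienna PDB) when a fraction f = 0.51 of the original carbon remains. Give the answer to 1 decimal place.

δ₀ = (0.01100769/0.01123720 − 1)×1000 = (0.979576 − 1)×1000 = -20.424 per mil
α − 1 = ε/1000 = -0.0167
f^(α−1) = 0.51^(-0.0167) = 1.011308
δ_res = (-20.424 + 1000) × 1.011308 − 1000 = 990.653 − 1000 = -9.35 per mil

-9.3 per mil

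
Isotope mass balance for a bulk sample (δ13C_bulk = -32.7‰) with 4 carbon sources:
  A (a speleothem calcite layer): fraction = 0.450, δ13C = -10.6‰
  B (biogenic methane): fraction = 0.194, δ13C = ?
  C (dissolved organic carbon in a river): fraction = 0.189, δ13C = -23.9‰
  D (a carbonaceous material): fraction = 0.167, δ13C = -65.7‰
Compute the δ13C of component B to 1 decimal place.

-64.1‰

Isotope mass balance: δ_bulk = Σ fᵢ·δᵢ.
-32.7 = 0.450×(-10.6) + 0.194×δ_B + 0.189×(-23.9) + 0.167×(-65.7)
0.194·δ_B = -32.7 − (-20.259) = -12.441
δ_B = -12.441 / 0.194 = -64.13‰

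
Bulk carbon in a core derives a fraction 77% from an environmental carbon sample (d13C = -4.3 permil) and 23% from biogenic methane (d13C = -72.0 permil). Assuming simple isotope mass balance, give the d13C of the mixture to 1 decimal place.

δ_mix = f_A·δ_A + f_B·δ_B
δ_mix = 0.77 × (-4.3) + 0.23 × (-72.0)
δ_mix = -3.31 + -16.56 = -19.87 permil

-19.9 permil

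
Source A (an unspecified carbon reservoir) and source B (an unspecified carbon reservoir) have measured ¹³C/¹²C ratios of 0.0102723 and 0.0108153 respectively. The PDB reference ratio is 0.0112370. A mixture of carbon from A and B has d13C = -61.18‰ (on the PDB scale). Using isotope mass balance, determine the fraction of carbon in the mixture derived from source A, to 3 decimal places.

0.489

δ_A = (0.0102723/0.0112370 − 1)×1000 = (0.914150 − 1)×1000 = -85.850‰
δ_B = (0.0108153/0.0112370 − 1)×1000 = (0.962472 − 1)×1000 = -37.528‰
f_A = (δ_mix − δ_B)/(δ_A − δ_B) = (-61.18 − (-37.528))/(-85.850 − (-37.528))
f_A = -23.652 / -48.323 = 0.4895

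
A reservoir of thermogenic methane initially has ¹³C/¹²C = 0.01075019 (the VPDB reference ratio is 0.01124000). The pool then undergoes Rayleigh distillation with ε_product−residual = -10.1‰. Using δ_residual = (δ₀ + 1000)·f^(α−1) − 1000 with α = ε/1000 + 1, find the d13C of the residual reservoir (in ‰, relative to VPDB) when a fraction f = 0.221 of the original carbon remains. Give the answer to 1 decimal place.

-28.9‰

δ₀ = (0.01075019/0.01124000 − 1)×1000 = (0.956423 − 1)×1000 = -43.577‰
α − 1 = ε/1000 = -0.0101
f^(α−1) = 0.221^(-0.0101) = 1.015364
δ_res = (-43.577 + 1000) × 1.015364 − 1000 = 971.117 − 1000 = -28.88‰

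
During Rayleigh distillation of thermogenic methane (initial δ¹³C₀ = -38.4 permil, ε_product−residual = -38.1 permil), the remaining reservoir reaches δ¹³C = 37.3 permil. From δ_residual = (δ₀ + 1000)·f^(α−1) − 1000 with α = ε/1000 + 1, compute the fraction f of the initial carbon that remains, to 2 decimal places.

0.14

α − 1 = ε/1000 = -0.0381
(δ_res + 1000)/(δ₀ + 1000) = (37.3 + 1000)/(-38.4 + 1000) = 1037.3/961.6 = 1.078723
f = 1.078723^(1/-0.0381) = exp(ln(1.078723)/-0.0381) = exp(0.07578/-0.0381)
f = exp(-1.9889) = 0.1368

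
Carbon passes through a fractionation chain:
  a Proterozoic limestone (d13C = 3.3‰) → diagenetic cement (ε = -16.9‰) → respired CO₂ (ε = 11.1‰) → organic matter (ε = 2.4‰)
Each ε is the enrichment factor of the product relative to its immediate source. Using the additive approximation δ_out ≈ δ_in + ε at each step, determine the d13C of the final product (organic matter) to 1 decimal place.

-0.1‰

step 1: δ ≈ 3.3 + (-16.9) = -13.6‰
step 2: δ ≈ -13.6 + (11.1) = -2.5‰
step 3: δ ≈ -2.5 + (2.4) = -0.1‰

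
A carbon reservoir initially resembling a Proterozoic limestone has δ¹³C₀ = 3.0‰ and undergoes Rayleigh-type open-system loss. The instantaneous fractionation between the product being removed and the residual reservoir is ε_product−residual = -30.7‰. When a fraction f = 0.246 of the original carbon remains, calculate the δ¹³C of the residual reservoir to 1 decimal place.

Rayleigh residual: δ_res = (δ₀ + 1000)·f^(α−1) − 1000
α = ε/1000 + 1 = 0.96930, so α − 1 = -0.03070
f^(α−1) = 0.246^(-0.03070) = 1.043995
δ_res = (3.0 + 1000) × 1.043995 − 1000 = 1047.127 − 1000 = 47.13‰

47.1‰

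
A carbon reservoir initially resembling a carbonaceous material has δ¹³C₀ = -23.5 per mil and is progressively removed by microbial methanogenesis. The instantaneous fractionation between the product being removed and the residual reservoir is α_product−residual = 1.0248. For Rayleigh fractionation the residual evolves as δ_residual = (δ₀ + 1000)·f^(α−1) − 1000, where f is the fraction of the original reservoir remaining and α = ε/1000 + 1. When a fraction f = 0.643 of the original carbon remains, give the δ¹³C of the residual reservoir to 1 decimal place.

Rayleigh residual: δ_res = (δ₀ + 1000)·f^(α−1) − 1000
α − 1 = 0.02480
f^(α−1) = 0.643^(0.02480) = 0.989108
δ_res = (-23.5 + 1000) × 0.989108 − 1000 = 965.864 − 1000 = -34.14 per mil

-34.1 per mil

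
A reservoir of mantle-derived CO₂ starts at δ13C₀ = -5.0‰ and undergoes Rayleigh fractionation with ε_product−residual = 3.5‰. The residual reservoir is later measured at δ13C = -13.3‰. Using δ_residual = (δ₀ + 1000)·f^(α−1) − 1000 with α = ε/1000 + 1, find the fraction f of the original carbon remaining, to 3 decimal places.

α − 1 = ε/1000 = 0.0035
(δ_res + 1000)/(δ₀ + 1000) = (-13.3 + 1000)/(-5.0 + 1000) = 986.7/995.0 = 0.991658
f = 0.991658^(1/0.0035) = exp(ln(0.991658)/0.0035) = exp(-0.00838/0.0035)
f = exp(-2.3933) = 0.0913

0.091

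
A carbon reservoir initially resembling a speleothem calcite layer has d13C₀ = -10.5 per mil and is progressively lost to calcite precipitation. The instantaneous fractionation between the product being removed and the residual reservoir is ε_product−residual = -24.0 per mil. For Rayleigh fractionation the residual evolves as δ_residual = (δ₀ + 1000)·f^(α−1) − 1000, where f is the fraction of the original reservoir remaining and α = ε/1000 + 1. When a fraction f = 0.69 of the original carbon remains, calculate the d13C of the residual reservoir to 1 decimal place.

Rayleigh residual: δ_res = (δ₀ + 1000)·f^(α−1) − 1000
α = ε/1000 + 1 = 0.97600, so α − 1 = -0.02400
f^(α−1) = 0.69^(-0.02400) = 1.008945
δ_res = (-10.5 + 1000) × 1.008945 − 1000 = 998.351 − 1000 = -1.65 per mil

-1.6 per mil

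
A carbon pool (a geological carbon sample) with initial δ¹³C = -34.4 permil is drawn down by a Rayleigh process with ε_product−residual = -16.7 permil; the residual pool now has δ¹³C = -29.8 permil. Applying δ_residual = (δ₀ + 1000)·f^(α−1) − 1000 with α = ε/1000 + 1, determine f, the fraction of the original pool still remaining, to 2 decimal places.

0.75

α − 1 = ε/1000 = -0.0167
(δ_res + 1000)/(δ₀ + 1000) = (-29.8 + 1000)/(-34.4 + 1000) = 970.2/965.6 = 1.004764
f = 1.004764^(1/-0.0167) = exp(ln(1.004764)/-0.0167) = exp(0.00475/-0.0167)
f = exp(-0.2846) = 0.7523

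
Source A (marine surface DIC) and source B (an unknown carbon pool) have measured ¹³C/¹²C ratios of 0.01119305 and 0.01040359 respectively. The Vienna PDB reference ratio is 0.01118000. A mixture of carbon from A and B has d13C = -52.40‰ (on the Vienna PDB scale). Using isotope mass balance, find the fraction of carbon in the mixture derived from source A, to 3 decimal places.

0.241

δ_A = (0.01119305/0.01118000 − 1)×1000 = (1.001167 − 1)×1000 = 1.167‰
δ_B = (0.01040359/0.01118000 − 1)×1000 = (0.930554 − 1)×1000 = -69.446‰
f_A = (δ_mix − δ_B)/(δ_A − δ_B) = (-52.40 − (-69.446))/(1.167 − (-69.446))
f_A = 17.046 / 70.614 = 0.2414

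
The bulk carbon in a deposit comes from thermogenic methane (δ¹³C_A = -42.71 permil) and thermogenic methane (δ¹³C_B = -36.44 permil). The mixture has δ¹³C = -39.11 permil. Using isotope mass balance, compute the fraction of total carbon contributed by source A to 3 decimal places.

0.426

δ_mix = f_A·δ_A + (1 − f_A)·δ_B  ⇒  f_A = (δ_mix − δ_B)/(δ_A − δ_B)
f_A = (-39.11 − (-36.44)) / (-42.71 − (-36.44))
f_A = -2.67 / -6.27 = 0.4258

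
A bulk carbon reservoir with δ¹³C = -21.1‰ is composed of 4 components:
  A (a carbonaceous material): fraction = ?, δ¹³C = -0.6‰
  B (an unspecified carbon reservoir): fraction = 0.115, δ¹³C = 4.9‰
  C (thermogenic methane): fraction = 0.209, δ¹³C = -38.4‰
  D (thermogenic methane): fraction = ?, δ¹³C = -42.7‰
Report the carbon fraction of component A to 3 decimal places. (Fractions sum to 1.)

Let f_A and f_D be the unknown fractions; fractions sum to 1 so f_A + f_D = 0.676.
Mass balance: Σ fᵢ·δᵢ = δ_bulk ⇒ f_A·(-0.6) + f_D·(-42.7) = -21.1 − (-7.462) = -13.638
Substitute f_D = 0.676 − f_A:
f_A·(-0.6 − -42.7) = -13.638 − 0.676×(-42.7) = 15.227
f_A = 15.227 / 42.1 = 0.3617

0.362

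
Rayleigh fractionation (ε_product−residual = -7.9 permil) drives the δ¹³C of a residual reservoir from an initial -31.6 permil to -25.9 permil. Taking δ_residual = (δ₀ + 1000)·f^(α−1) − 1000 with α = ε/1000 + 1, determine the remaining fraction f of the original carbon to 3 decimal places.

0.476

α − 1 = ε/1000 = -0.0079
(δ_res + 1000)/(δ₀ + 1000) = (-25.9 + 1000)/(-31.6 + 1000) = 974.1/968.4 = 1.005886
f = 1.005886^(1/-0.0079) = exp(ln(1.005886)/-0.0079) = exp(0.00587/-0.0079)
f = exp(-0.7429) = 0.4757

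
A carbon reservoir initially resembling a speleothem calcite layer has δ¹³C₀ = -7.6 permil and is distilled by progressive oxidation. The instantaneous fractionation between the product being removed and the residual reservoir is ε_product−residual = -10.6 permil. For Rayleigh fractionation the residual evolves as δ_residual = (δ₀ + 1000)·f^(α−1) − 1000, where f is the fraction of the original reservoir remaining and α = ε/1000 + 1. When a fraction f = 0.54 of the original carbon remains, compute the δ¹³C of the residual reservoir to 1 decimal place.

-1.1 permil

Rayleigh residual: δ_res = (δ₀ + 1000)·f^(α−1) − 1000
α = ε/1000 + 1 = 0.98940, so α − 1 = -0.01060
f^(α−1) = 0.54^(-0.01060) = 1.006553
δ_res = (-7.6 + 1000) × 1.006553 − 1000 = 998.903 − 1000 = -1.10 permil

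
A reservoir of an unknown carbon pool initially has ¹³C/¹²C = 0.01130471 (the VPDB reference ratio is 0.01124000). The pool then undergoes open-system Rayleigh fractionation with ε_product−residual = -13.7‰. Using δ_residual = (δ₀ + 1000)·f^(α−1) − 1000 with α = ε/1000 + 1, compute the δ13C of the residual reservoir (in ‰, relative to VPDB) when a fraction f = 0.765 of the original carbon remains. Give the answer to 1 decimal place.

9.5‰

δ₀ = (0.01130471/0.01124000 − 1)×1000 = (1.005757 − 1)×1000 = 5.757‰
α − 1 = ε/1000 = -0.0137
f^(α−1) = 0.765^(-0.0137) = 1.003677
δ_res = (5.757 + 1000) × 1.003677 − 1000 = 1009.455 − 1000 = 9.45‰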